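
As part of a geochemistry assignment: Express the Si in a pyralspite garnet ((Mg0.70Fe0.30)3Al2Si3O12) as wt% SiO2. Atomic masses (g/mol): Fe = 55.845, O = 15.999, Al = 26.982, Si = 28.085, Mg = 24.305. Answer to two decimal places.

Molar mass of (Mg0.70Fe0.30)3Al2Si3O12 = 2.10×24.305 + 0.90×55.845 + 2×26.982 + 3×28.085 + 12×15.999 = 431.508 g/mol.
Each formula unit contains 3 Si, equivalent to 3/1 = 3.0000 mol SiO2.
M(SiO2) = 1×28.085 + 2×15.999 = 60.083 g/mol.
Mass of SiO2 per formula unit = 3.0000 × 60.083 = 180.249 g.
SiO2 wt% = 180.249 / 431.508 × 100 = 41.77%.

41.77 wt%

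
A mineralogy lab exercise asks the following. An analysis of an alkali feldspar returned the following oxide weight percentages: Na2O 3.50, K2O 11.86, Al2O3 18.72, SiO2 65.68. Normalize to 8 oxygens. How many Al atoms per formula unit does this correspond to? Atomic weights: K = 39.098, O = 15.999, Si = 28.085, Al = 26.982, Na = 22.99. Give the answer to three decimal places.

1.006 Al apfu

3.50 wt% Na2O ÷ 61.979 g/mol = 0.05647 mol, giving 0.11294 Na and 0.05647 O.
11.86 wt% K2O ÷ 94.195 g/mol = 0.12591 mol, giving 0.25182 K and 0.12591 O.
18.72 wt% Al2O3 ÷ 101.961 g/mol = 0.18360 mol, giving 0.36720 Al and 0.55080 O.
65.68 wt% SiO2 ÷ 60.083 g/mol = 1.09315 mol, giving 1.09315 Si and 2.18630 O.
Oxygen sums to 2.91948; scaling by 8/2.91948 = 2.74021 puts the formula on 8 O.
Al: 0.36720 × 2.74021 = 1.006 atoms per formula unit.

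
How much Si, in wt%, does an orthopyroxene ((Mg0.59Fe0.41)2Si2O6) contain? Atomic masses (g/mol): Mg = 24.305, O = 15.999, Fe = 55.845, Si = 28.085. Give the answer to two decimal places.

24.78 wt%

Formula mass = 1.18*24.305 + 0.82*55.845 + 2*28.085 + 6*15.999 = 226.637 g/mol, of which 56.170 g is Si.
So Si makes up 56.170/226.637 = 0.2478 of the mass, i.e. 24.78%.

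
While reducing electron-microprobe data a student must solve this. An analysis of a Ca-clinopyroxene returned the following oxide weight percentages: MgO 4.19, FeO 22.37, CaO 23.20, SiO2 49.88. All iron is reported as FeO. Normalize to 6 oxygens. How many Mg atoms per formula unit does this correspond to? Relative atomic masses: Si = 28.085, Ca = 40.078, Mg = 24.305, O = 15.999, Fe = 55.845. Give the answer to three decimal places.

MgO (M=40.304): mol = 0.10396; Mg = 0.10396, O = 0.10396.
FeO (M=71.844): mol = 0.31137; Fe = 0.31137, O = 0.31137.
CaO (M=56.077): mol = 0.41372; Ca = 0.41372, O = 0.41372.
SiO2 (M=60.083): mol = 0.83018; Si = 0.83018, O = 1.66036.
ΣO = 2.48941; factor = 6/ΣO = 2.41021.
Mg apfu = 0.10396 × 2.41021 = 0.251.

0.251 Mg apfu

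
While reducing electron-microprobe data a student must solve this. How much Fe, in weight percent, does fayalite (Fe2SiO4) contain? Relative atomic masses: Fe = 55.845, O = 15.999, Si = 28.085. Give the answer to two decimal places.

54.81 weight percent

M(Fe2SiO4) = 203.771 g/mol.
Fe contributes 2 × 55.845 = 111.690 g per mole.
111.690/203.771 = 0.5481 → 54.81%.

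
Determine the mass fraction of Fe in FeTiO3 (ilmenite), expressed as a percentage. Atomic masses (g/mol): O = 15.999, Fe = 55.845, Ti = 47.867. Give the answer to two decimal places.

Formula mass = 1*55.845 + 1*47.867 + 3*15.999 = 151.709 g/mol, of which 55.845 g is Fe.
So Fe makes up 55.845/151.709 = 0.3681 of the mass, i.e. 36.81%.

36.81 wt%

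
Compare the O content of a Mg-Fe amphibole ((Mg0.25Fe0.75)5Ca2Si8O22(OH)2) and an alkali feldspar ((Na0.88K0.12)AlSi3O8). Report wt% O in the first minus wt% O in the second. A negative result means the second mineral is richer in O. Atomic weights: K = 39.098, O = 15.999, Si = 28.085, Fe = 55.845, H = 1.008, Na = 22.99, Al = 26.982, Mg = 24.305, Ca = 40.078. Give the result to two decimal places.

-7.19 percentage points

First mineral: 383.976 g O in 930.628 g formula = 41.26 wt% O.
Second mineral: 127.992 g O in 264.152 g formula = 48.45 wt% O.
41.26% − 48.45% gives a difference of -7.19 percentage points.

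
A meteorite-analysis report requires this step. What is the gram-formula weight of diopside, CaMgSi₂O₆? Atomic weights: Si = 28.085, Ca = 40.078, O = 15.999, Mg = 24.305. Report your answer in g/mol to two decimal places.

Ca: 1 × 40.078 = 40.0780
Mg: 1 × 24.305 = 24.3050
Si: 2 × 28.085 = 56.1700
O: 6 × 15.999 = 95.9940
Summing the contributions gives the formula mass.

216.55 g/mol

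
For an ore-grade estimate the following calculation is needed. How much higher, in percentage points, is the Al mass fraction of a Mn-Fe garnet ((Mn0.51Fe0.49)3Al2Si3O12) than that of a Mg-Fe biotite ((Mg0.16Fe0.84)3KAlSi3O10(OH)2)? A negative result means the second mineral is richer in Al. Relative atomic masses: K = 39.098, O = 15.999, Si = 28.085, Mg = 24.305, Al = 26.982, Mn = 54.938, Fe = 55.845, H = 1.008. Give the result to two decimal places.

5.44 percentage points

Al in (Mn0.51Fe0.49)3Al2Si3O12: molar mass 496.354 g/mol; 2×26.982 = 53.964 g → 10.87 wt%.
Al in (Mg0.16Fe0.84)3KAlSi3O10(OH)2: molar mass 496.735 g/mol; 1×26.982 = 26.982 g → 5.43 wt%.
Difference = 10.87 − 5.43 = 5.44 percentage points.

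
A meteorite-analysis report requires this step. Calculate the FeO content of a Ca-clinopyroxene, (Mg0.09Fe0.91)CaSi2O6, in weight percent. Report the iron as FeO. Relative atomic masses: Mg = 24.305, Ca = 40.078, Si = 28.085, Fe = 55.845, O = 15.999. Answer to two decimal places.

26.66 wt%

Formula mass = 245.248 g/mol.
0.91 Fe → 0.9100 mol FeO per formula unit; M(FeO) = 71.844, so FeO mass = 65.378 g.
65.378/245.248 × 100 = 26.66 wt%.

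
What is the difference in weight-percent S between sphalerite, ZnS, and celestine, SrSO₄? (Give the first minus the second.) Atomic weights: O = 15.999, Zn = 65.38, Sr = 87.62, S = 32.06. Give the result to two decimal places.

M(ZnS) = 97.440 g/mol, so wt% S = 32.060/97.440 × 100 = 32.90%.
M(SrSO₄) = 183.676 g/mol, so wt% S = 32.060/183.676 × 100 = 17.45%.
32.90 − 17.45 = 15.45 pp.

15.45 percentage points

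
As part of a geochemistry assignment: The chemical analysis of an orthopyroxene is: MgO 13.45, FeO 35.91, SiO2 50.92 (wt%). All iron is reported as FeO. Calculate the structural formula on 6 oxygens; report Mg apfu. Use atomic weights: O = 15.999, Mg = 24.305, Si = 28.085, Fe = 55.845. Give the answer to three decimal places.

MgO (M=40.304): mol = 0.33371; Mg = 0.33371, O = 0.33371.
FeO (M=71.844): mol = 0.49983; Fe = 0.49983, O = 0.49983.
SiO2 (M=60.083): mol = 0.84749; Si = 0.84749, O = 1.69498.
ΣO = 2.52852; factor = 6/ΣO = 2.37293.
Mg apfu = 0.33371 × 2.37293 = 0.792.

0.792 Mg apfu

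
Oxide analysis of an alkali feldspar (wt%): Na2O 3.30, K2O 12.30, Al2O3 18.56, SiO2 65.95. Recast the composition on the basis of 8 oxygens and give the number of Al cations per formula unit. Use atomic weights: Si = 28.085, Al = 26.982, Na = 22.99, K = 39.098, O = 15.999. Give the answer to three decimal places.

Na2O: 3.30/61.979 = 0.05324 mol → 0.10648 mol Na, 0.05324 mol O.
K2O: 12.30/94.195 = 0.13058 mol → 0.26116 mol K, 0.13058 mol O.
Al2O3: 18.56/101.961 = 0.18203 mol → 0.36406 mol Al, 0.54609 mol O.
SiO2: 65.95/60.083 = 1.09765 mol → 1.09765 mol Si, 2.19530 mol O.
Total oxygen = 2.92521 mol. Normalization factor = 8/2.92521 = 2.73485.
Al per 8 O = 0.36406 × 2.73485 = 0.996.

0.996 Al apfu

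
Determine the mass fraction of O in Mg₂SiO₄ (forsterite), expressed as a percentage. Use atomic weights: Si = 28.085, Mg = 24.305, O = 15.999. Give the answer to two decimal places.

Formula mass = 2×24.305 + 1×28.085 + 4×15.999 = 140.691 g/mol, of which 63.996 g is O.
So O makes up 63.996/140.691 = 0.4549 of the mass, i.e. 45.49%.

45.49 weight percent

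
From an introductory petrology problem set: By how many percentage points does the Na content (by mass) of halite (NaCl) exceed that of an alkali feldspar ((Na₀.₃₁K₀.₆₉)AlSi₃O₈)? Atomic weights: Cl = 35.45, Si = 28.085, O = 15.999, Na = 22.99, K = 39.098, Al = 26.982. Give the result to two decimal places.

Na in NaCl: molar mass 58.440 g/mol; 1×22.99 = 22.990 g → 39.34 wt%.
Na in (Na₀.₃₁K₀.₆₉)AlSi₃O₈: molar mass 273.334 g/mol; 0.31×22.99 = 7.127 g → 2.61 wt%.
Difference = 39.34 − 2.61 = 36.73 percentage points.

36.73 percentage points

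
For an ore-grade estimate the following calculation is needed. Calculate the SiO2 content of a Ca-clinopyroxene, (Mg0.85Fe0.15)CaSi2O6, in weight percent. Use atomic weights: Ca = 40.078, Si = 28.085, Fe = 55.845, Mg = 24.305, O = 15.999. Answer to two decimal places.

54.31 wt%

Formula mass = 221.278 g/mol.
2 Si → 2.0000 mol SiO2 per formula unit; M(SiO2) = 60.083, so SiO2 mass = 120.166 g.
120.166/221.278 × 100 = 54.31 wt%.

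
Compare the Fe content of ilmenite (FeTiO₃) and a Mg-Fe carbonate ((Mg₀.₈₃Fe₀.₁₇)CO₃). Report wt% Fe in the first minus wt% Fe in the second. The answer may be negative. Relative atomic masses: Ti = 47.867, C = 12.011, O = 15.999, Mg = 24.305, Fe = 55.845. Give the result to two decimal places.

First mineral: 55.845 g Fe in 151.709 g formula = 36.81 wt% Fe.
Second mineral: 9.494 g Fe in 89.675 g formula = 10.59 wt% Fe.
36.81% − 10.59% gives a difference of 26.22 percentage points.

26.22 percentage points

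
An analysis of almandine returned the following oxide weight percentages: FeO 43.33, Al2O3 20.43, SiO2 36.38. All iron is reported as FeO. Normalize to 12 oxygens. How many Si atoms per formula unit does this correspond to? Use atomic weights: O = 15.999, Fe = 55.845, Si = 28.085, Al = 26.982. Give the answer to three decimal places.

43.33 wt% FeO ÷ 71.844 g/mol = 0.60311 mol, giving 0.60311 Fe and 0.60311 O.
20.43 wt% Al2O3 ÷ 101.961 g/mol = 0.20037 mol, giving 0.40074 Al and 0.60111 O.
36.38 wt% SiO2 ÷ 60.083 g/mol = 0.60550 mol, giving 0.60550 Si and 1.21100 O.
Oxygen sums to 2.41522; scaling by 12/2.41522 = 4.96849 puts the formula on 12 O.
Si: 0.60550 × 4.96849 = 3.008 atoms per formula unit.

3.008 Si apfu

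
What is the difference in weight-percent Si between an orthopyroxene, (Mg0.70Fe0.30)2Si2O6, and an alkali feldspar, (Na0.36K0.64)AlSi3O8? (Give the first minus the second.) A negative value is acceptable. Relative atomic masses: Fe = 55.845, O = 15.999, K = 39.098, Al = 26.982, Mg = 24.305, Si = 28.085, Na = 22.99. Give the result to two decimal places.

-5.35 percentage points

Si in (Mg0.70Fe0.30)2Si2O6: molar mass 219.698 g/mol; 2×28.085 = 56.170 g → 25.57 wt%.
Si in (Na0.36K0.64)AlSi3O8: molar mass 272.528 g/mol; 3×28.085 = 84.255 g → 30.92 wt%.
Difference = 25.57 − 30.92 = -5.35 percentage points.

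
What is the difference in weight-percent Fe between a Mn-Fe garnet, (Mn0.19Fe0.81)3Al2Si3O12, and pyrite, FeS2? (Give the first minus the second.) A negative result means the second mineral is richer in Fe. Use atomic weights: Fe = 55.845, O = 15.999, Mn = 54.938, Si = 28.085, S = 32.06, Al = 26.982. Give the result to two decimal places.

M((Mn0.19Fe0.81)3Al2Si3O12) = 497.225 g/mol, so wt% Fe = 135.703/497.225 × 100 = 27.29%.
M(FeS2) = 119.965 g/mol, so wt% Fe = 55.845/119.965 × 100 = 46.55%.
27.29 − 46.55 = -19.26 pp.

-19.26 percentage points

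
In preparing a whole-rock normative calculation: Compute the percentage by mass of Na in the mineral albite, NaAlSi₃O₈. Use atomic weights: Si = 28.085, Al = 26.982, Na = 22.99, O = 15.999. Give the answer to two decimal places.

8.77 mass %

M(NaAlSi₃O₈) = 262.219 g/mol.
Na contributes 1 × 22.99 = 22.990 g per mole.
22.990/262.219 = 0.0877 → 8.77%.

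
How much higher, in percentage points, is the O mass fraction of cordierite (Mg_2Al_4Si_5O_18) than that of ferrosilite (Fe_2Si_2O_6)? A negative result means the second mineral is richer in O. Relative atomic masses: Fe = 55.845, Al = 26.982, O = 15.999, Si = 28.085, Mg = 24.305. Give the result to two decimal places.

12.85 percentage points

First mineral: 287.982 g O in 584.945 g formula = 49.23 wt% O.
Second mineral: 95.994 g O in 263.854 g formula = 36.38 wt% O.
49.23% − 36.38% gives a difference of 12.85 percentage points.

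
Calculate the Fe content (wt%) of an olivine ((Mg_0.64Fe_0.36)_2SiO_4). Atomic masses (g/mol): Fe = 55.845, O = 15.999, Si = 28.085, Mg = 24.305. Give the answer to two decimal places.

Molar mass of (Mg_0.64Fe_0.36)_2SiO_4: 1.28·24.305 + 0.72·55.845 + 1·28.085 + 4·15.999 = 163.400 g/mol.
Mass of Fe per formula unit: 0.72 × 55.845 = 40.208 g.
Weight fraction Fe = 40.208 / 163.400 = 0.2461.

24.61 wt%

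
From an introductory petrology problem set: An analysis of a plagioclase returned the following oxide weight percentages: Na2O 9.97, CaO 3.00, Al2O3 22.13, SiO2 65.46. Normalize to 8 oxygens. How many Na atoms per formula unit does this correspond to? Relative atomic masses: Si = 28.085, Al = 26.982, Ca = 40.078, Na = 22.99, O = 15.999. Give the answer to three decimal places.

0.845 Na apfu

Na2O: 9.97/61.979 = 0.16086 mol → 0.32172 mol Na, 0.16086 mol O.
CaO: 3.00/56.077 = 0.05350 mol → 0.05350 mol Ca, 0.05350 mol O.
Al2O3: 22.13/101.961 = 0.21704 mol → 0.43408 mol Al, 0.65112 mol O.
SiO2: 65.46/60.083 = 1.08949 mol → 1.08949 mol Si, 2.17898 mol O.
Total oxygen = 3.04446 mol. Normalization factor = 8/3.04446 = 2.62772.
Na per 8 O = 0.32172 × 2.62772 = 0.845.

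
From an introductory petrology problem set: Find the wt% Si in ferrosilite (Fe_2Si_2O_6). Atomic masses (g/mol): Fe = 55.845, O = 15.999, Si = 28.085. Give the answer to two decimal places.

21.29 mass %

M(Fe_2Si_2O_6) = 263.854 g/mol.
Si contributes 2 × 28.085 = 56.170 g per mole.
56.170/263.854 = 0.2129 → 21.29%.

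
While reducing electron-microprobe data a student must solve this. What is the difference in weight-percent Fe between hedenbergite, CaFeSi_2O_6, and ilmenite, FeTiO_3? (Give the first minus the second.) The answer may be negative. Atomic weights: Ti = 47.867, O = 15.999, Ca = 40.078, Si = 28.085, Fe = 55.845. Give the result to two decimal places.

-14.30 percentage points

First mineral: 55.845 g Fe in 248.087 g formula = 22.51 wt% Fe.
Second mineral: 55.845 g Fe in 151.709 g formula = 36.81 wt% Fe.
22.51% − 36.81% gives a difference of -14.30 percentage points.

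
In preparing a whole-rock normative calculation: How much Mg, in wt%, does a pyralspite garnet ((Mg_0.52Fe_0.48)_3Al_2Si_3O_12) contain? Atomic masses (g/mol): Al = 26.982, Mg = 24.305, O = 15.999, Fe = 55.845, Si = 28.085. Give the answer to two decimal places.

8.45 wt%

Molar mass of (Mg_0.52Fe_0.48)_3Al_2Si_3O_12: 1.56×24.305 + 1.44×55.845 + 2×26.982 + 3×28.085 + 12×15.999 = 448.540 g/mol.
Mass of Mg per formula unit: 1.56 × 24.305 = 37.916 g.
Weight fraction Mg = 37.916 / 448.540 = 0.0845.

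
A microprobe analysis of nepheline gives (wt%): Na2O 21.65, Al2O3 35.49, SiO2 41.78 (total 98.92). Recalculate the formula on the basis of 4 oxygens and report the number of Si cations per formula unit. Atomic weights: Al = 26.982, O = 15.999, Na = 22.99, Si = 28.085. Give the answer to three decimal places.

0.999 Si apfu

Na2O: 21.65/61.979 = 0.34931 mol → 0.69862 mol Na, 0.34931 mol O.
Al2O3: 35.49/101.961 = 0.34807 mol → 0.69614 mol Al, 1.04421 mol O.
SiO2: 41.78/60.083 = 0.69537 mol → 0.69537 mol Si, 1.39074 mol O.
Total oxygen = 2.78426 mol. Normalization factor = 4/2.78426 = 1.43665.
Si per 4 O = 0.69537 × 1.43665 = 0.999.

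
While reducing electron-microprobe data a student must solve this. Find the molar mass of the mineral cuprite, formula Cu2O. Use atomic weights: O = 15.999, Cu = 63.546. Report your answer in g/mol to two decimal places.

The formula mass is the sum 2*63.546 + 1*15.999.

143.09 g/mol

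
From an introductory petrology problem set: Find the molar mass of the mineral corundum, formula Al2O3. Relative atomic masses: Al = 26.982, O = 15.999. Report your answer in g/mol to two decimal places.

101.96 g/mol

Al: 2 × 26.982 = 53.9640
O: 3 × 15.999 = 47.9970
Summing the contributions gives the formula mass.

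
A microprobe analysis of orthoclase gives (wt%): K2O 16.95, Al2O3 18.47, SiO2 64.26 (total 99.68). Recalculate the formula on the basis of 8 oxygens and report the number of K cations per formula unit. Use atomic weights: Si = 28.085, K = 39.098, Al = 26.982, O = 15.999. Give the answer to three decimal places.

1.006 K apfu

16.95 wt% K2O ÷ 94.195 g/mol = 0.17995 mol, giving 0.35990 K and 0.17995 O.
18.47 wt% Al2O3 ÷ 101.961 g/mol = 0.18115 mol, giving 0.36230 Al and 0.54345 O.
64.26 wt% SiO2 ÷ 60.083 g/mol = 1.06952 mol, giving 1.06952 Si and 2.13904 O.
Oxygen sums to 2.86244; scaling by 8/2.86244 = 2.79482 puts the formula on 8 O.
K: 0.35990 × 2.79482 = 1.006 atoms per formula unit.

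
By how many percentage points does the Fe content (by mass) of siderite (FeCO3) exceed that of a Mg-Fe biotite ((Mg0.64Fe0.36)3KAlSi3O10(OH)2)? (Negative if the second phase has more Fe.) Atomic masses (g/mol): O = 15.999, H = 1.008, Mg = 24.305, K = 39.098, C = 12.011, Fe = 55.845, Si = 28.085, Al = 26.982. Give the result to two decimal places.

M(FeCO3) = 115.853 g/mol, so wt% Fe = 55.845/115.853 × 100 = 48.20%.
M((Mg0.64Fe0.36)3KAlSi3O10(OH)2) = 451.317 g/mol, so wt% Fe = 60.313/451.317 × 100 = 13.36%.
48.20 − 13.36 = 34.84 pp.

34.84 percentage points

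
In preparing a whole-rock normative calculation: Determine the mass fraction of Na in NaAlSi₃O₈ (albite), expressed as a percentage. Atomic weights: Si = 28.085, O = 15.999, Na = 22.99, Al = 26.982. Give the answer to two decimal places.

8.77 weight percent

Formula mass = 1*22.99 + 1*26.982 + 3*28.085 + 8*15.999 = 262.219 g/mol, of which 22.990 g is Na.
So Na makes up 22.990/262.219 = 0.0877 of the mass, i.e. 8.77%.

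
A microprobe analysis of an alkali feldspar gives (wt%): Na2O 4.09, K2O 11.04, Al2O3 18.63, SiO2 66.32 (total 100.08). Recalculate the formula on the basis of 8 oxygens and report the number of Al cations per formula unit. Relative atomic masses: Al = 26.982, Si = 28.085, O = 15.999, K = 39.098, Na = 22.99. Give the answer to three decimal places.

0.995 Al apfu

Na2O (M=61.979): mol = 0.06599; Na = 0.13198, O = 0.06599.
K2O (M=94.195): mol = 0.11720; K = 0.23440, O = 0.11720.
Al2O3 (M=101.961): mol = 0.18272; Al = 0.36544, O = 0.54816.
SiO2 (M=60.083): mol = 1.10381; Si = 1.10381, O = 2.20762.
ΣO = 2.93897; factor = 8/ΣO = 2.72204.
Al apfu = 0.36544 × 2.72204 = 0.995.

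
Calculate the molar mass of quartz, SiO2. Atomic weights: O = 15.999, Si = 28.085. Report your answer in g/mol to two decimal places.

60.08 g/mol

Si: 1 × 28.085 = 28.0850
O: 2 × 15.999 = 31.9980
Summing the contributions gives the formula mass.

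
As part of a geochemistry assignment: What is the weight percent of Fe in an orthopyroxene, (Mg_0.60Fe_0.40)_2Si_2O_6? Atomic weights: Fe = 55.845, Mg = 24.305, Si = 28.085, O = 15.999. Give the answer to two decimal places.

Formula mass = 1.20*24.305 + 0.80*55.845 + 2*28.085 + 6*15.999 = 226.006 g/mol, of which 44.676 g is Fe.
So Fe makes up 44.676/226.006 = 0.1977 of the mass, i.e. 19.77%.

19.77 wt%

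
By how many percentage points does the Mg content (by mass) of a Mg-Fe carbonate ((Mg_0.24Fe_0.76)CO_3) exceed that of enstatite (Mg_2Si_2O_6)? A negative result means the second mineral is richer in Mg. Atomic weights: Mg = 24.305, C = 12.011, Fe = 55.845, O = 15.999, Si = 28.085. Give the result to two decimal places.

-18.82 percentage points

First mineral: 5.833 g Mg in 108.283 g formula = 5.39 wt% Mg.
Second mineral: 48.610 g Mg in 200.774 g formula = 24.21 wt% Mg.
5.39% − 24.21% gives a difference of -18.82 percentage points.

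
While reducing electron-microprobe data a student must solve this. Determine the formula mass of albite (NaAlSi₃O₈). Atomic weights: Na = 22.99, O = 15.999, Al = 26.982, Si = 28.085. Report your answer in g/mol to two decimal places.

The formula mass is the sum 1*22.99 + 1*26.982 + 3*28.085 + 8*15.999.

262.22 g/mol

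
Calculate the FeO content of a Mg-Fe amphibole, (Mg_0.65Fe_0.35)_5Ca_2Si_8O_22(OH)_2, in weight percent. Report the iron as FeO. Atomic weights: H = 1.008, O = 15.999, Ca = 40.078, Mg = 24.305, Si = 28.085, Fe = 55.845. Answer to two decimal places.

Formula mass = 867.548 g/mol.
1.75 Fe → 1.7500 mol FeO per formula unit; M(FeO) = 71.844, so FeO mass = 125.727 g.
125.727/867.548 × 100 = 14.49 wt%.

14.49 wt%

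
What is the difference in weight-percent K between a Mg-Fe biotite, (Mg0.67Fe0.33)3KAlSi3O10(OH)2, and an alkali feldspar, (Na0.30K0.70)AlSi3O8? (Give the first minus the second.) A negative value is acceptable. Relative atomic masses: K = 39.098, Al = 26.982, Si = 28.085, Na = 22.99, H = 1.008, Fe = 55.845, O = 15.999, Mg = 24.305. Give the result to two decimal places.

K in (Mg0.67Fe0.33)3KAlSi3O10(OH)2: molar mass 448.479 g/mol; 1×39.098 = 39.098 g → 8.72 wt%.
K in (Na0.30K0.70)AlSi3O8: molar mass 273.495 g/mol; 0.70×39.098 = 27.369 g → 10.01 wt%.
Difference = 8.72 − 10.01 = -1.29 percentage points.

-1.29 percentage points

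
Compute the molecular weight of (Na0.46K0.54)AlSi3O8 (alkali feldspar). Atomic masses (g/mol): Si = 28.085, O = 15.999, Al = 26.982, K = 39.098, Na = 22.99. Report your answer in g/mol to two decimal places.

270.92 g/mol

M = 0.46·22.99 + 0.54·39.098 + 1·26.982 + 3·28.085 + 8·15.999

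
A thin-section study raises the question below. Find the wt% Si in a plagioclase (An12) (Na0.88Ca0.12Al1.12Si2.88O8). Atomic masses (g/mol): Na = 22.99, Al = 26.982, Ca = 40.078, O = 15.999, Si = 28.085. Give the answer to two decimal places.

Formula mass = 0.88*22.99 + 0.12*40.078 + 1.12*26.982 + 2.88*28.085 + 8*15.999 = 264.137 g/mol, of which 80.885 g is Si.
So Si makes up 80.885/264.137 = 0.3062 of the mass, i.e. 30.62%.

30.62 wt%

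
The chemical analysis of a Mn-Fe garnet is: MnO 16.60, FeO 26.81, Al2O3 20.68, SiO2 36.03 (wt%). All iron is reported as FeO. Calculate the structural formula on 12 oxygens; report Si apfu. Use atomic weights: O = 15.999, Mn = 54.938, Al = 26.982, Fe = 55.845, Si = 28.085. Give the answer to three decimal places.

MnO (M=70.937): mol = 0.23401; Mn = 0.23401, O = 0.23401.
FeO (M=71.844): mol = 0.37317; Fe = 0.37317, O = 0.37317.
Al2O3 (M=101.961): mol = 0.20282; Al = 0.40564, O = 0.60846.
SiO2 (M=60.083): mol = 0.59967; Si = 0.59967, O = 1.19934.
ΣO = 2.41498; factor = 12/ΣO = 4.96899.
Si apfu = 0.59967 × 4.96899 = 2.980.

2.980 Si apfu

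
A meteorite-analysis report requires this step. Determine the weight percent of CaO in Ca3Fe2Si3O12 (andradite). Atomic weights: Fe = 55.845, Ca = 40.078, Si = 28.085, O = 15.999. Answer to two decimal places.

Formula mass = 508.167 g/mol.
3 Ca → 3.0000 mol CaO per formula unit; M(CaO) = 56.077, so CaO mass = 168.231 g.
168.231/508.167 × 100 = 33.11 wt%.

33.11 wt%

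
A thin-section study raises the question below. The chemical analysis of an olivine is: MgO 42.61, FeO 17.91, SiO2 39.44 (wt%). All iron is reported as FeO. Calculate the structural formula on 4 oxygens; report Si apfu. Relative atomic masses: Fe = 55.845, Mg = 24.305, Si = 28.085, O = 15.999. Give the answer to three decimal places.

MgO: 42.61/40.304 = 1.05722 mol → 1.05722 mol Mg, 1.05722 mol O.
FeO: 17.91/71.844 = 0.24929 mol → 0.24929 mol Fe, 0.24929 mol O.
SiO2: 39.44/60.083 = 0.65643 mol → 0.65643 mol Si, 1.31286 mol O.
Total oxygen = 2.61937 mol. Normalization factor = 4/2.61937 = 1.52708.
Si per 4 O = 0.65643 × 1.52708 = 1.002.

1.002 Si apfu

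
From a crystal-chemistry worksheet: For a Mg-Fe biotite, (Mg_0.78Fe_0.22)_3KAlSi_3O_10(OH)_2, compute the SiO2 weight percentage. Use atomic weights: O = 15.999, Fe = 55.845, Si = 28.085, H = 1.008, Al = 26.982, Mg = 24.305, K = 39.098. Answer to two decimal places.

41.15 wt%

Formula mass = 438.070 g/mol.
3 Si → 3.0000 mol SiO2 per formula unit; M(SiO2) = 60.083, so SiO2 mass = 180.249 g.
180.249/438.070 × 100 = 41.15 wt%.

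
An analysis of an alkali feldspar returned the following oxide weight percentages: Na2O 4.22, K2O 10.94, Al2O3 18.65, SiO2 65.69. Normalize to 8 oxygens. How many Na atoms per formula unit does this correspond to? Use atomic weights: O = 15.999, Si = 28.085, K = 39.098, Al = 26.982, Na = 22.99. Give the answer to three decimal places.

0.373 Na apfu

4.22 wt% Na2O ÷ 61.979 g/mol = 0.06809 mol, giving 0.13618 Na and 0.06809 O.
10.94 wt% K2O ÷ 94.195 g/mol = 0.11614 mol, giving 0.23228 K and 0.11614 O.
18.65 wt% Al2O3 ÷ 101.961 g/mol = 0.18291 mol, giving 0.36582 Al and 0.54873 O.
65.69 wt% SiO2 ÷ 60.083 g/mol = 1.09332 mol, giving 1.09332 Si and 2.18664 O.
Oxygen sums to 2.91960; scaling by 8/2.91960 = 2.74010 puts the formula on 8 O.
Na: 0.13618 × 2.74010 = 0.373 atoms per formula unit.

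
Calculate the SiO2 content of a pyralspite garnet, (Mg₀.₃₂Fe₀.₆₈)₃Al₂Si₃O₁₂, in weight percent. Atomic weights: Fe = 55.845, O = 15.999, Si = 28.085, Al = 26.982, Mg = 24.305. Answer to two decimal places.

38.56 wt%

Molar mass of (Mg₀.₃₂Fe₀.₆₈)₃Al₂Si₃O₁₂ = 0.96*24.305 + 2.04*55.845 + 2*26.982 + 3*28.085 + 12*15.999 = 467.464 g/mol.
Each formula unit contains 3 Si, equivalent to 3/1 = 3.0000 mol SiO2.
M(SiO2) = 1×28.085 + 2×15.999 = 60.083 g/mol.
Mass of SiO2 per formula unit = 3.0000 × 60.083 = 180.249 g.
SiO2 wt% = 180.249 / 467.464 × 100 = 38.56%.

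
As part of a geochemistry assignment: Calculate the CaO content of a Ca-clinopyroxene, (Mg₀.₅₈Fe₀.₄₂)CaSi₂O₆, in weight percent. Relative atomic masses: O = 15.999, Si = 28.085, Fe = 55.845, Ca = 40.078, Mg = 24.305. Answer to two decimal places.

Formula mass = 229.794 g/mol.
1 Ca → 1.0000 mol CaO per formula unit; M(CaO) = 56.077, so CaO mass = 56.077 g.
56.077/229.794 × 100 = 24.40 wt%.

24.40 wt%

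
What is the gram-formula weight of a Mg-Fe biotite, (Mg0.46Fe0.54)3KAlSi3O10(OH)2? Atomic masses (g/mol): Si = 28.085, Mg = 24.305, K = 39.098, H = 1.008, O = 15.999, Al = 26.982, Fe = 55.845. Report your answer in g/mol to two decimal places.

The formula mass is the sum 1.38(24.305) + 1.62(55.845) + 1(39.098) + 1(26.982) + 3(28.085) + 12(15.999) + 2(1.008).

468.35 g/mol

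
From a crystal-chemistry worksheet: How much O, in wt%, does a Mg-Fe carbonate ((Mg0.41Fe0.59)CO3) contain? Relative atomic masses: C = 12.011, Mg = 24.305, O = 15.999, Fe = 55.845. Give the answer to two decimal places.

46.63 wt%

Formula mass = 0.41×24.305 + 0.59×55.845 + 1×12.011 + 3×15.999 = 102.922 g/mol, of which 47.997 g is O.
So O makes up 47.997/102.922 = 0.4663 of the mass, i.e. 46.63%.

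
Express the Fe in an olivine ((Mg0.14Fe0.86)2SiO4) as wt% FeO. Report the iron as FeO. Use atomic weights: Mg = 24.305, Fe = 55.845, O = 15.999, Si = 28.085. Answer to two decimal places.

Formula mass = 194.940 g/mol.
1.72 Fe → 1.7200 mol FeO per formula unit; M(FeO) = 71.844, so FeO mass = 123.572 g.
123.572/194.940 × 100 = 63.39 wt%.

63.39 wt%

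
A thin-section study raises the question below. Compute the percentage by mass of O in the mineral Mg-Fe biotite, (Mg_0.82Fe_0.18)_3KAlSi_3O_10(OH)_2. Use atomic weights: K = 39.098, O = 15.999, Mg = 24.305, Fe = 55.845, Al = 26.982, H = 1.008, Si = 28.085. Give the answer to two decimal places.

44.21 mass %

Molar mass of (Mg_0.82Fe_0.18)_3KAlSi_3O_10(OH)_2: 2.46·24.305 + 0.54·55.845 + 1·39.098 + 1·26.982 + 3·28.085 + 12·15.999 + 2·1.008 = 434.286 g/mol.
Mass of O per formula unit: 12 × 15.999 = 191.988 g.
Weight fraction O = 191.988 / 434.286 = 0.4421.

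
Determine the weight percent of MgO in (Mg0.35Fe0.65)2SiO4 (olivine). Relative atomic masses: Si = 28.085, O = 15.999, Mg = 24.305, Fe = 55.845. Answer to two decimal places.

Formula mass = 181.693 g/mol.
0.70 Mg → 0.7000 mol MgO per formula unit; M(MgO) = 40.304, so MgO mass = 28.213 g.
28.213/181.693 × 100 = 15.53 wt%.

15.53 wt%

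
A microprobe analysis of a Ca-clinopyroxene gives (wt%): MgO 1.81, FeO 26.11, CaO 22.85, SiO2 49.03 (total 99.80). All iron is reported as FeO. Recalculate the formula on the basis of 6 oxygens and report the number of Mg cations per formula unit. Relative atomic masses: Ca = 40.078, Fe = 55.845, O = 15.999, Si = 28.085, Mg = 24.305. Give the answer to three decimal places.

0.110 Mg apfu

1.81 wt% MgO ÷ 40.304 g/mol = 0.04491 mol, giving 0.04491 Mg and 0.04491 O.
26.11 wt% FeO ÷ 71.844 g/mol = 0.36343 mol, giving 0.36343 Fe and 0.36343 O.
22.85 wt% CaO ÷ 56.077 g/mol = 0.40748 mol, giving 0.40748 Ca and 0.40748 O.
49.03 wt% SiO2 ÷ 60.083 g/mol = 0.81604 mol, giving 0.81604 Si and 1.63208 O.
Oxygen sums to 2.44790; scaling by 6/2.44790 = 2.45108 puts the formula on 6 O.
Mg: 0.04491 × 2.45108 = 0.110 atoms per formula unit.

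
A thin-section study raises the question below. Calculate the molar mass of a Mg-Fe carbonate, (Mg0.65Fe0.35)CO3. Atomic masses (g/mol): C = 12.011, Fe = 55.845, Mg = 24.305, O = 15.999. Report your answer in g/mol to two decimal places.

95.35 g/mol

M = 0.65·24.305 + 0.35·55.845 + 1·12.011 + 3·15.999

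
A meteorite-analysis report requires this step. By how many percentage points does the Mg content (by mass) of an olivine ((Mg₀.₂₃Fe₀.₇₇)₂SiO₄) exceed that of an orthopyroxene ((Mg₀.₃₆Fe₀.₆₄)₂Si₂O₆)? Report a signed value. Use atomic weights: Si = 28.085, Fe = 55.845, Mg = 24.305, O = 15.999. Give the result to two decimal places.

-1.35 percentage points

Mg in (Mg₀.₂₃Fe₀.₇₇)₂SiO₄: molar mass 189.263 g/mol; 0.46×24.305 = 11.180 g → 5.91 wt%.
Mg in (Mg₀.₃₆Fe₀.₆₄)₂Si₂O₆: molar mass 241.145 g/mol; 0.72×24.305 = 17.500 g → 7.26 wt%.
Difference = 5.91 − 7.26 = -1.35 percentage points.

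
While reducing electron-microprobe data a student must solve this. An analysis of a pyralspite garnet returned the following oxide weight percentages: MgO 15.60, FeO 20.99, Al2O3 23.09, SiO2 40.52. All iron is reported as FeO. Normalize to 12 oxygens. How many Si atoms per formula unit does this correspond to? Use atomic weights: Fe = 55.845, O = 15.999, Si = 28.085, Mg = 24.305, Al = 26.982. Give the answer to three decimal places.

2.989 Si apfu

MgO (M=40.304): mol = 0.38706; Mg = 0.38706, O = 0.38706.
FeO (M=71.844): mol = 0.29216; Fe = 0.29216, O = 0.29216.
Al2O3 (M=101.961): mol = 0.22646; Al = 0.45292, O = 0.67938.
SiO2 (M=60.083): mol = 0.67440; Si = 0.67440, O = 1.34880.
ΣO = 2.70740; factor = 12/ΣO = 4.43230.
Si apfu = 0.67440 × 4.43230 = 2.989.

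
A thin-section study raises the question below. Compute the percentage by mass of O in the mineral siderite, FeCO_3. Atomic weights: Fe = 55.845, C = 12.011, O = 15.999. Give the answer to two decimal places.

M(FeCO_3) = 115.853 g/mol.
O contributes 3 × 15.999 = 47.997 g per mole.
47.997/115.853 = 0.4143 → 41.43%.

41.43 weight percent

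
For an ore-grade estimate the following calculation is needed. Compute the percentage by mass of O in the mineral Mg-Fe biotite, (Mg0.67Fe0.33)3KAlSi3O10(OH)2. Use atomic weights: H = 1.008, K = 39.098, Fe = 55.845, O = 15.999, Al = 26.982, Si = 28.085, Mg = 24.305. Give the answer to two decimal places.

42.81 weight percent

M((Mg0.67Fe0.33)3KAlSi3O10(OH)2) = 448.479 g/mol.
O contributes 12 × 15.999 = 191.988 g per mole.
191.988/448.479 = 0.4281 → 42.81%.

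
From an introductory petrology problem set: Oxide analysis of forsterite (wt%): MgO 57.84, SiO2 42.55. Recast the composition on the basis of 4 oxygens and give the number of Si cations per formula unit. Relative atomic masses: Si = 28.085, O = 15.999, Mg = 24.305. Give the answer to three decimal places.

0.993 Si apfu

MgO (M=40.304): mol = 1.43509; Mg = 1.43509, O = 1.43509.
SiO2 (M=60.083): mol = 0.70819; Si = 0.70819, O = 1.41638.
ΣO = 2.85147; factor = 4/ΣO = 1.40279.
Si apfu = 0.70819 × 1.40279 = 0.993.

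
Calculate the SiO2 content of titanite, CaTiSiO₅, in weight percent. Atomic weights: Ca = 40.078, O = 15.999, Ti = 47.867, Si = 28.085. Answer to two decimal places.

30.65 wt%

Formula mass = 196.025 g/mol.
1 Si → 1.0000 mol SiO2 per formula unit; M(SiO2) = 60.083, so SiO2 mass = 60.083 g.
60.083/196.025 × 100 = 30.65 wt%.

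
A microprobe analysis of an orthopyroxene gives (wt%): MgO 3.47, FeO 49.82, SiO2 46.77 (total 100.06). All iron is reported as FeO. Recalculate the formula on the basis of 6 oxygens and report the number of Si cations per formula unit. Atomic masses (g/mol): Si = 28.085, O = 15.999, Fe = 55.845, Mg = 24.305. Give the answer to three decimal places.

1.999 Si apfu

MgO (M=40.304): mol = 0.08610; Mg = 0.08610, O = 0.08610.
FeO (M=71.844): mol = 0.69345; Fe = 0.69345, O = 0.69345.
SiO2 (M=60.083): mol = 0.77842; Si = 0.77842, O = 1.55684.
ΣO = 2.33639; factor = 6/ΣO = 2.56806.
Si apfu = 0.77842 × 2.56806 = 1.999.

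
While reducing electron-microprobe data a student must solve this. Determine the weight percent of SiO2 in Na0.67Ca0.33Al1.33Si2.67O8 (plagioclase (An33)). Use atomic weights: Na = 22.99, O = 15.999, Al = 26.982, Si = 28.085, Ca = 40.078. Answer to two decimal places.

59.97 wt%

Molar mass of Na0.67Ca0.33Al1.33Si2.67O8 = 0.67×22.99 + 0.33×40.078 + 1.33×26.982 + 2.67×28.085 + 8×15.999 = 267.494 g/mol.
Each formula unit contains 2.67 Si, equivalent to 2.67/1 = 2.6700 mol SiO2.
M(SiO2) = 1×28.085 + 2×15.999 = 60.083 g/mol.
Mass of SiO2 per formula unit = 2.6700 × 60.083 = 160.422 g.
SiO2 wt% = 160.422 / 267.494 × 100 = 59.97%.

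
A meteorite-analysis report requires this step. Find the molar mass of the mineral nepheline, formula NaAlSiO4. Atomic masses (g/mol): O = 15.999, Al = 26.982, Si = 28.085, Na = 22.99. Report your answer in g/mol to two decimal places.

M = 1(22.99) + 1(26.982) + 1(28.085) + 4(15.999)

142.05 g/mol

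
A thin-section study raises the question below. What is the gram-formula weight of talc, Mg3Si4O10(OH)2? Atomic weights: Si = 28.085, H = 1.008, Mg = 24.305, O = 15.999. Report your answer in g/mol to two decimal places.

The formula mass is the sum 3(24.305) + 4(28.085) + 12(15.999) + 2(1.008).

379.26 g/mol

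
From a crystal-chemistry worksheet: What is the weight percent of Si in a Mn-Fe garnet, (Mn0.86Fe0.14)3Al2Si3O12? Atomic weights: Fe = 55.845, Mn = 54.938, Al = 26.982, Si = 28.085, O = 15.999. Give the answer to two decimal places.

17.01 mass %

Molar mass of (Mn0.86Fe0.14)3Al2Si3O12: 2.58×54.938 + 0.42×55.845 + 2×26.982 + 3×28.085 + 12×15.999 = 495.402 g/mol.
Mass of Si per formula unit: 3 × 28.085 = 84.255 g.
Weight fraction Si = 84.255 / 495.402 = 0.1701.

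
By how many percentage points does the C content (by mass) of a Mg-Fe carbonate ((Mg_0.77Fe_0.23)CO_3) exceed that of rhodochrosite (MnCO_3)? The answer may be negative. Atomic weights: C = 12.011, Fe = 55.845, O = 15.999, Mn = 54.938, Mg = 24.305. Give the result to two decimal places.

2.67 percentage points

M((Mg_0.77Fe_0.23)CO_3) = 91.567 g/mol, so wt% C = 12.011/91.567 × 100 = 13.12%.
M(MnCO_3) = 114.946 g/mol, so wt% C = 12.011/114.946 × 100 = 10.45%.
13.12 − 10.45 = 2.67 pp.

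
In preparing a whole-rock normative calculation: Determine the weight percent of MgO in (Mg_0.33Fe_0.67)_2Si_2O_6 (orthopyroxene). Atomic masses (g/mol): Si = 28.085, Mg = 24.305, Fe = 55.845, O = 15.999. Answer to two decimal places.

Formula mass = 243.038 g/mol.
0.66 Mg → 0.6600 mol MgO per formula unit; M(MgO) = 40.304, so MgO mass = 26.601 g.
26.601/243.038 × 100 = 10.95 wt%.

10.95 wt%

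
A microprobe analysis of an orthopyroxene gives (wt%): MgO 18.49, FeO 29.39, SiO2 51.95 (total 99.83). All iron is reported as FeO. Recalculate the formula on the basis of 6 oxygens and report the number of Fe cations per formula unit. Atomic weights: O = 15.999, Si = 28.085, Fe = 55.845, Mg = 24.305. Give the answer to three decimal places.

0.945 Fe apfu

MgO: 18.49/40.304 = 0.45876 mol → 0.45876 mol Mg, 0.45876 mol O.
FeO: 29.39/71.844 = 0.40908 mol → 0.40908 mol Fe, 0.40908 mol O.
SiO2: 51.95/60.083 = 0.86464 mol → 0.86464 mol Si, 1.72928 mol O.
Total oxygen = 2.59712 mol. Normalization factor = 6/2.59712 = 2.31025.
Fe per 6 O = 0.40908 × 2.31025 = 0.945.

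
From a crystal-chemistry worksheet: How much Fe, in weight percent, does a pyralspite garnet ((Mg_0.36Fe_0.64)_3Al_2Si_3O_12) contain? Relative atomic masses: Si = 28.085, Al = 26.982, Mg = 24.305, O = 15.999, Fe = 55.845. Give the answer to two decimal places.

23.12 weight percent

Formula mass = 1.08×24.305 + 1.92×55.845 + 2×26.982 + 3×28.085 + 12×15.999 = 463.679 g/mol, of which 107.222 g is Fe.
So Fe makes up 107.222/463.679 = 0.2312 of the mass, i.e. 23.12%.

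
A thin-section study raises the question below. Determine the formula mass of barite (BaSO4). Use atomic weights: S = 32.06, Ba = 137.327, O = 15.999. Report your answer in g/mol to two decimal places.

233.38 g/mol

Ba: 1 × 137.327 = 137.3270
S: 1 × 32.06 = 32.0600
O: 4 × 15.999 = 63.9960
Summing the contributions gives the formula mass.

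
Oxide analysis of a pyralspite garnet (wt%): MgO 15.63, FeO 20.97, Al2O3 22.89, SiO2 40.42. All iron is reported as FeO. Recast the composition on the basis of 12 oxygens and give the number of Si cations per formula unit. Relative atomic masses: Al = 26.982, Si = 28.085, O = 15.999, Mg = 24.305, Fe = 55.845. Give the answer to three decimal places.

15.63 wt% MgO ÷ 40.304 g/mol = 0.38780 mol, giving 0.38780 Mg and 0.38780 O.
20.97 wt% FeO ÷ 71.844 g/mol = 0.29188 mol, giving 0.29188 Fe and 0.29188 O.
22.89 wt% Al2O3 ÷ 101.961 g/mol = 0.22450 mol, giving 0.44900 Al and 0.67350 O.
40.42 wt% SiO2 ÷ 60.083 g/mol = 0.67274 mol, giving 0.67274 Si and 1.34548 O.
Oxygen sums to 2.69866; scaling by 12/2.69866 = 4.44665 puts the formula on 12 O.
Si: 0.67274 × 4.44665 = 2.991 atoms per formula unit.

2.991 Si apfu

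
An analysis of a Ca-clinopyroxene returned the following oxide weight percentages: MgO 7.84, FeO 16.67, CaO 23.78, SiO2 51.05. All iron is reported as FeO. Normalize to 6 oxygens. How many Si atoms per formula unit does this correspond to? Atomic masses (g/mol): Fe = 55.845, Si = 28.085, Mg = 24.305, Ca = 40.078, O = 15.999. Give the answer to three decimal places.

1.999 Si apfu

MgO: 7.84/40.304 = 0.19452 mol → 0.19452 mol Mg, 0.19452 mol O.
FeO: 16.67/71.844 = 0.23203 mol → 0.23203 mol Fe, 0.23203 mol O.
CaO: 23.78/56.077 = 0.42406 mol → 0.42406 mol Ca, 0.42406 mol O.
SiO2: 51.05/60.083 = 0.84966 mol → 0.84966 mol Si, 1.69932 mol O.
Total oxygen = 2.54993 mol. Normalization factor = 6/2.54993 = 2.35301.
Si per 6 O = 0.84966 × 2.35301 = 1.999.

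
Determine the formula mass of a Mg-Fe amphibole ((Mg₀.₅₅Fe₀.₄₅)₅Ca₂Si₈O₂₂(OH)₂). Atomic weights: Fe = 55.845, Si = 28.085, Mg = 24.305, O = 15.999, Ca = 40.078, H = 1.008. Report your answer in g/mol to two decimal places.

The formula mass is the sum 2.75*24.305 + 2.25*55.845 + 2*40.078 + 8*28.085 + 24*15.999 + 2*1.008.

883.32 g/mol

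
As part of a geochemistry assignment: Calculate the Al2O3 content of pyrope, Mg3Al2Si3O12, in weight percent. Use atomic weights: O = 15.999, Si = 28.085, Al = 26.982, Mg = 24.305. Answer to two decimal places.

25.29 wt%

M(Mg3Al2Si3O12) = 403.122 g/mol; M(Al2O3) = 101.961 g/mol.
Moles Al2O3 per formula unit = 2 Al ÷ 2 = 1.0000.
Al2O3 fraction = (1.0000 × 101.961) / 403.122 = 101.961/403.122 = 0.2529.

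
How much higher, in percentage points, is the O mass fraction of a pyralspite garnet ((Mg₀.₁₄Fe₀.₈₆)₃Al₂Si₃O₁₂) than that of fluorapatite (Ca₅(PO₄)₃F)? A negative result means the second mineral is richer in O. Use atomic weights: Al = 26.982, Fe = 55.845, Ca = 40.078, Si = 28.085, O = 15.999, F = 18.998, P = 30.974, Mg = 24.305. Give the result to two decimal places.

1.56 percentage points

O in (Mg₀.₁₄Fe₀.₈₆)₃Al₂Si₃O₁₂: molar mass 484.495 g/mol; 12×15.999 = 191.988 g → 39.63 wt%.
O in Ca₅(PO₄)₃F: molar mass 504.298 g/mol; 12×15.999 = 191.988 g → 38.07 wt%.
Difference = 39.63 − 38.07 = 1.56 percentage points.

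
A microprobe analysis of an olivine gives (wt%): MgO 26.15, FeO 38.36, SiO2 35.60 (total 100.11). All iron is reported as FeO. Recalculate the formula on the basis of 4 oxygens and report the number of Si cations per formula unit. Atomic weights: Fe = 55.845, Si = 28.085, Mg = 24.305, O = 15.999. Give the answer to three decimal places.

MgO: 26.15/40.304 = 0.64882 mol → 0.64882 mol Mg, 0.64882 mol O.
FeO: 38.36/71.844 = 0.53393 mol → 0.53393 mol Fe, 0.53393 mol O.
SiO2: 35.60/60.083 = 0.59251 mol → 0.59251 mol Si, 1.18502 mol O.
Total oxygen = 2.36777 mol. Normalization factor = 4/2.36777 = 1.68935.
Si per 4 O = 0.59251 × 1.68935 = 1.001.

1.001 Si apfu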